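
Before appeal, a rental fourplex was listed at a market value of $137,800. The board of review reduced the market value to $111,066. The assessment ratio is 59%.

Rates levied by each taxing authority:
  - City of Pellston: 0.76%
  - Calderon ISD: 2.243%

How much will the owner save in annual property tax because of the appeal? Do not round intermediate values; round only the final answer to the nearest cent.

Old assessed value = $137,800 × 0.59 = $81,302
New assessed value = $111,066 × 0.59 = $65,528.94
Combined rate = 0.0076 + 0.02243 = 0.03003
Old tax = $81,302 × 0.03003 = $2,441.49906
New tax = $65,528.94 × 0.03003 = $1,967.8340682
Reduction = $2,441.49906 − $1,967.8340682 = $473.6649918

$473.66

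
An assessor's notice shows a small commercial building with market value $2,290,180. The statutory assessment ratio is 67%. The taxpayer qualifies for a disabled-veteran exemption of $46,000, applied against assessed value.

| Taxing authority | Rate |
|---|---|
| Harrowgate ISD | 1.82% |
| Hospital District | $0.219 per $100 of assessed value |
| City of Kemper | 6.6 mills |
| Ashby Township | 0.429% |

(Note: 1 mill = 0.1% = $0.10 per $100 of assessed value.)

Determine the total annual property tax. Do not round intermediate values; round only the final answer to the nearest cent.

$46,557.80

Assessed value = $2,290,180 × 0.67 = $1,534,420.6
Taxable value = $1,534,420.6 − $46,000 = $1,488,420.6
Harrowgate ISD: $1,488,420.6 × 0.0182 = $27,089.25492
Hospital District: $1,488,420.6 × 0.00219 = $3,259.641114
City of Kemper: $1,488,420.6 × 0.0066 = $9,823.57596
Ashby Township: $1,488,420.6 × 0.00429 = $6,385.324374
Total = $46,557.796368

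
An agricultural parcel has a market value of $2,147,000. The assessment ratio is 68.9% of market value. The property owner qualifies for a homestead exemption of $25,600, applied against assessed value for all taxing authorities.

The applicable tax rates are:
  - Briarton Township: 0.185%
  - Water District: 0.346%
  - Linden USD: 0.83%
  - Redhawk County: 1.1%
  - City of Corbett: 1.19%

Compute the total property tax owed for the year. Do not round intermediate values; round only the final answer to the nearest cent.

Assessed value = $2,147,000 × 0.689 = $1,479,283
Taxable value = $1,479,283 − $25,600 = $1,453,683
Briarton Township: $1,453,683 × 0.00185 = $2,689.31355
Water District: $1,453,683 × 0.00346 = $5,029.74318
Linden USD: $1,453,683 × 0.0083 = $12,065.5689
Redhawk County: $1,453,683 × 0.011 = $15,990.513
City of Corbett: $1,453,683 × 0.0119 = $17,298.8277
Total = $2,689.31355 + $5,029.74318 + $12,065.5689 + $15,990.513 + $17,298.8277 = $53,073.96633

$53,073.97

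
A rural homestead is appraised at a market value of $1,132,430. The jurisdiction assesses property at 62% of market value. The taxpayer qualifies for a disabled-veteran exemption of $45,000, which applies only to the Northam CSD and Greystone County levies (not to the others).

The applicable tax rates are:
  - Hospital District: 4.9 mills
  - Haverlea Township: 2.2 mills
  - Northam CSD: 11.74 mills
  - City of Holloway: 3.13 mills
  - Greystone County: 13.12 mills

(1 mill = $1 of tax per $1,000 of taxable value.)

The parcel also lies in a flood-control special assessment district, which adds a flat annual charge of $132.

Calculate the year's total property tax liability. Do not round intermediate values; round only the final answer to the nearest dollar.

Assessed value = $1,132,430 × 0.62 = $702,106.6
Hospital District: $702,106.6 × 0.0049 = $3,440.32234
Haverlea Township: $702,106.6 × 0.0022 = $1,544.63452
Northam CSD: ($702,106.6 − $45,000) × 0.01174 = $657,106.6 × 0.01174 = $7,714.431484
City of Holloway: $702,106.6 × 0.00313 = $2,197.593658
Greystone County: ($702,106.6 − $45,000) × 0.01312 = $657,106.6 × 0.01312 = $8,621.238592
Levies subtotal = $23,518.220594
Total = $23,518.220594 + $132 = $23,650.220594

$23,650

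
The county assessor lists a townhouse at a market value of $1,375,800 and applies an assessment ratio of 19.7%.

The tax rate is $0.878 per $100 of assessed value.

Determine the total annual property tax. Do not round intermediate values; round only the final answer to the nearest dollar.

$2,380

Assessed value = $1,375,800 × 0.197 = $271,032.6
Tax = $271,032.6 × 0.00878 = $2,379.666228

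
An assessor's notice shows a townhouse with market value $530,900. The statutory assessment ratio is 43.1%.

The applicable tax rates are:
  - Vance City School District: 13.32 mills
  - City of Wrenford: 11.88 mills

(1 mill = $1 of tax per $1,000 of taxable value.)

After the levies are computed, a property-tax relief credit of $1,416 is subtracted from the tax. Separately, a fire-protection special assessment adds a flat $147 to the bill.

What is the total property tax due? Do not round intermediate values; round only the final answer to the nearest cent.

$4,497.21

Assessed value = $530,900 × 0.431 = $228,817.9
Vance City School District: $228,817.9 × 0.01332 = $3,047.854428
City of Wrenford: $228,817.9 × 0.01188 = $2,718.356652
Levies subtotal = $5,766.21108
After credit = $5,766.21108 − $1,416 = $4,350.21108
Total = $4,350.21108 + $147 = $4,497.21108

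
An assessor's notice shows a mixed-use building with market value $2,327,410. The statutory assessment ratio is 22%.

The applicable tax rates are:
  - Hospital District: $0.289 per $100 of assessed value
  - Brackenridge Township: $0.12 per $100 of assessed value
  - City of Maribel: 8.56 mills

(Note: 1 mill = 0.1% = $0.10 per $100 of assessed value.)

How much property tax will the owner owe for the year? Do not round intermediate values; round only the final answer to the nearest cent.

$6,477.18

Assessed value = $2,327,410 × 0.22 = $512,030.2
Hospital District: $512,030.2 × 0.00289 = $1,479.767278
Brackenridge Township: $512,030.2 × 0.0012 = $614.43624
City of Maribel: $512,030.2 × 0.00856 = $4,382.978512
Total = $6,477.18203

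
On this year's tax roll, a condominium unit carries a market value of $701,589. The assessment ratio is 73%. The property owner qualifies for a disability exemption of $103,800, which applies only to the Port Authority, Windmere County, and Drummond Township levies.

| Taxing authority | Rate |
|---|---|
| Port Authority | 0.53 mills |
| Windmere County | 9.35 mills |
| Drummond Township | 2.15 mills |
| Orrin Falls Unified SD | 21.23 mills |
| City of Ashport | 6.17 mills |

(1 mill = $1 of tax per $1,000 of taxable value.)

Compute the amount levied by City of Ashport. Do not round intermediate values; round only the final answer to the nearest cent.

$3,160.03

Assessed value = $701,589 × 0.73 = $512,159.97
City of Ashport taxable value = $512,159.97 (exemption does not apply)
City of Ashport levy = $512,159.97 × 0.00617 = $3,160.0270149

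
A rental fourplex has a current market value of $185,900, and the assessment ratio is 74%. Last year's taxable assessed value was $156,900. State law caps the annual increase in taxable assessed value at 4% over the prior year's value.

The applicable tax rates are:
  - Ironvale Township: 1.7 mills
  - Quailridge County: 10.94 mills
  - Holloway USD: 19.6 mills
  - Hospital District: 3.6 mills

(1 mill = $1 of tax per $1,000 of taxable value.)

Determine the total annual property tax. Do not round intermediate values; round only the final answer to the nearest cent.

Uncapped assessed value = $185,900 × 0.74 = $137,566
Cap limit = $156,900 × 1.04 = $163,176
Taxable assessed value = min($137,566, $163,176) = $137,566 (cap does not bind)
Ironvale Township: $137,566 × 0.0017 = $233.8622
Quailridge County: $137,566 × 0.01094 = $1,504.97204
Holloway USD: $137,566 × 0.0196 = $2,696.2936
Hospital District: $137,566 × 0.0036 = $495.2376
Total = $4,930.36544

$4,930.37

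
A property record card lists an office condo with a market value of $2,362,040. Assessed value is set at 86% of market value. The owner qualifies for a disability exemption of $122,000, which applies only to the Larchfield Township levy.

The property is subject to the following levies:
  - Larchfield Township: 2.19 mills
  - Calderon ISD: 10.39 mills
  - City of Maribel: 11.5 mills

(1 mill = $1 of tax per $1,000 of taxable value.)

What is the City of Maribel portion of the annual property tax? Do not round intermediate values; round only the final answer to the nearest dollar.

$23,361

Assessed value = $2,362,040 × 0.86 = $2,031,354.4
City of Maribel taxable value = $2,031,354.4 (exemption does not apply)
City of Maribel levy = $2,031,354.4 × 0.0115 = $23,360.5756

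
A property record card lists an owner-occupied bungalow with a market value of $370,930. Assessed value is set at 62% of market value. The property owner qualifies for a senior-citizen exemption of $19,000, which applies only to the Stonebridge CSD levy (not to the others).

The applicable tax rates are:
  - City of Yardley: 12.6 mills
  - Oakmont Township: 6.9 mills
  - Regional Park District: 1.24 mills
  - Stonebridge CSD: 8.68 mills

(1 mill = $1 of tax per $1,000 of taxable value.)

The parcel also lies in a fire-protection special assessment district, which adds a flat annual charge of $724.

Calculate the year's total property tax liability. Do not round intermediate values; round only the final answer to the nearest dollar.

$7,325

Assessed value = $370,930 × 0.62 = $229,976.6
City of Yardley: $229,976.6 × 0.0126 = $2,897.70516
Oakmont Township: $229,976.6 × 0.0069 = $1,586.83854
Regional Park District: $229,976.6 × 0.00124 = $285.170984
Stonebridge CSD: ($229,976.6 − $19,000) × 0.00868 = $210,976.6 × 0.00868 = $1,831.276888
Levies subtotal = $6,600.991572
Total = $6,600.991572 + $724 = $7,324.991572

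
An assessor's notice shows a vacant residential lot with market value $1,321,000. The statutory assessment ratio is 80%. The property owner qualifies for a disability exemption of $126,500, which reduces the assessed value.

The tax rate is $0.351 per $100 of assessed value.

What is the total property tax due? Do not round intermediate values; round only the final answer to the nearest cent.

Assessed value = $1,321,000 × 0.8 = $1,056,800
Taxable value = $1,056,800 − $126,500 = $930,300
Tax = $930,300 × 0.00351 = $3,265.353

$3,265.35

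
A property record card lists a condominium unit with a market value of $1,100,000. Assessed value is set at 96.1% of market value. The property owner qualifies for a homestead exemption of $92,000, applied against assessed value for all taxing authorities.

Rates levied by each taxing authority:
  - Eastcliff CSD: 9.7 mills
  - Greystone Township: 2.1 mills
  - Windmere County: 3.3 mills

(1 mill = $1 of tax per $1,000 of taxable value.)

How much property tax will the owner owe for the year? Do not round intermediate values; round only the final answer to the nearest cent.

$14,573.01

Assessed value = $1,100,000 × 0.961 = $1,057,100
Taxable value = $1,057,100 − $92,000 = $965,100
Eastcliff CSD: $965,100 × 0.0097 = $9,361.47
Greystone Township: $965,100 × 0.0021 = $2,026.71
Windmere County: $965,100 × 0.0033 = $3,184.83
Total = $9,361.47 + $2,026.71 + $3,184.83 = $14,573.01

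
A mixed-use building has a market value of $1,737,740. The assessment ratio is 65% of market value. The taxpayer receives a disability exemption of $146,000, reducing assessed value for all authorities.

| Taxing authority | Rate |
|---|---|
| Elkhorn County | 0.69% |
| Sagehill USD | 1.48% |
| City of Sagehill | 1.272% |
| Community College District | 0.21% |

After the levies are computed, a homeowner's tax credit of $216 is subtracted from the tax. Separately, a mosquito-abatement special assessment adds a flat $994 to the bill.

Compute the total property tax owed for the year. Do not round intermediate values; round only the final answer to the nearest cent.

Assessed value = $1,737,740 × 0.65 = $1,129,531
Taxable value = $1,129,531 − $146,000 = $983,531
Elkhorn County: $983,531 × 0.0069 = $6,786.3639
Sagehill USD: $983,531 × 0.0148 = $14,556.2588
City of Sagehill: $983,531 × 0.01272 = $12,510.51432
Community College District: $983,531 × 0.0021 = $2,065.4151
Levies subtotal = $35,918.55212
After credit = $35,918.55212 − $216 = $35,702.55212
Total = $35,702.55212 + $994 = $36,696.55212

$36,696.55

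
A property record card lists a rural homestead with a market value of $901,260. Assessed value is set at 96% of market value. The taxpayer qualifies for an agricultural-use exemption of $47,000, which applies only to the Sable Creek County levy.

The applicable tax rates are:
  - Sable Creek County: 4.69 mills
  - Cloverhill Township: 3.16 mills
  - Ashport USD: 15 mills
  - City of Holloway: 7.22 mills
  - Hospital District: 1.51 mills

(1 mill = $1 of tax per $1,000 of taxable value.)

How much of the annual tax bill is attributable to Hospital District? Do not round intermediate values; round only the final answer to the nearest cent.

$1,306.47

Assessed value = $901,260 × 0.96 = $865,209.6
Hospital District taxable value = $865,209.6 (exemption does not apply)
Hospital District levy = $865,209.6 × 0.00151 = $1,306.466496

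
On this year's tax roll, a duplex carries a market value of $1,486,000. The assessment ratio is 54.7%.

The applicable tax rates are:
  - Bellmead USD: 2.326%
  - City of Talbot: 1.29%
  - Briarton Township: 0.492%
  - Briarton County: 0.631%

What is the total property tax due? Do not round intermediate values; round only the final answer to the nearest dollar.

Assessed value = $1,486,000 × 0.547 = $812,842
Bellmead USD: $812,842 × 0.02326 = $18,906.70492
City of Talbot: $812,842 × 0.0129 = $10,485.6618
Briarton Township: $812,842 × 0.00492 = $3,999.18264
Briarton County: $812,842 × 0.00631 = $5,129.03302
Total = $18,906.70492 + $10,485.6618 + $3,999.18264 + $5,129.03302 = $38,520.58238

$38,521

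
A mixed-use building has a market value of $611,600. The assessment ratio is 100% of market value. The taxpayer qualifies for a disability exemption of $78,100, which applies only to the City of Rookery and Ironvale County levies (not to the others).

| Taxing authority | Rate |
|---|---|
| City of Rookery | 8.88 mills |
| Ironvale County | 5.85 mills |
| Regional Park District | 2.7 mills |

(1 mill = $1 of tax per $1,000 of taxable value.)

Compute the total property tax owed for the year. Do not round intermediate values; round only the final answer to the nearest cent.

Assessed value = $611,600 × 1 = $611,600
City of Rookery: ($611,600 − $78,100) × 0.00888 = $533,500 × 0.00888 = $4,737.48
Ironvale County: ($611,600 − $78,100) × 0.00585 = $533,500 × 0.00585 = $3,120.975
Regional Park District: $611,600 × 0.0027 = $1,651.32
Total = $9,509.775

$9,509.78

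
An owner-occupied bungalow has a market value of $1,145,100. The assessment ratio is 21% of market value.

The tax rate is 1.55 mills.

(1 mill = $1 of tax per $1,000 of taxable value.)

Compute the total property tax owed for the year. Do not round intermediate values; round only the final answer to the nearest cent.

$372.73

Assessed value = $1,145,100 × 0.21 = $240,471
Tax = $240,471 × 0.00155 = $372.73005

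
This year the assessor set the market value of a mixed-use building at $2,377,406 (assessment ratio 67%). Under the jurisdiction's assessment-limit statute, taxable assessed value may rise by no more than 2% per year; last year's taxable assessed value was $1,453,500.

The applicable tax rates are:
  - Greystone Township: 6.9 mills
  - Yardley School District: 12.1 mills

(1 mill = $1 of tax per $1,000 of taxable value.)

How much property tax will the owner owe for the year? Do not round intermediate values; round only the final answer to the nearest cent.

$28,168.83

Uncapped assessed value = $2,377,406 × 0.67 = $1,592,862.02
Cap limit = $1,453,500 × 1.02 = $1,482,570
Taxable assessed value = min($1,592,862.02, $1,482,570) = $1,482,570 (cap binds)
Greystone Township: $1,482,570 × 0.0069 = $10,229.733
Yardley School District: $1,482,570 × 0.0121 = $17,939.097
Total = $28,168.83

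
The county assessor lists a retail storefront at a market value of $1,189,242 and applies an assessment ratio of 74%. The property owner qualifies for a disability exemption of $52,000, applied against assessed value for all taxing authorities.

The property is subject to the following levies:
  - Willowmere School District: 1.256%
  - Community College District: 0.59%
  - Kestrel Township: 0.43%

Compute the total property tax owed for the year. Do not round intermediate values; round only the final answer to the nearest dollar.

Assessed value = $1,189,242 × 0.74 = $880,039.08
Taxable value = $880,039.08 − $52,000 = $828,039.08
Willowmere School District: $828,039.08 × 0.01256 = $10,400.1708448
Community College District: $828,039.08 × 0.0059 = $4,885.430572
Kestrel Township: $828,039.08 × 0.0043 = $3,560.568044
Total = $10,400.1708448 + $4,885.430572 + $3,560.568044 = $18,846.1694608

$18,846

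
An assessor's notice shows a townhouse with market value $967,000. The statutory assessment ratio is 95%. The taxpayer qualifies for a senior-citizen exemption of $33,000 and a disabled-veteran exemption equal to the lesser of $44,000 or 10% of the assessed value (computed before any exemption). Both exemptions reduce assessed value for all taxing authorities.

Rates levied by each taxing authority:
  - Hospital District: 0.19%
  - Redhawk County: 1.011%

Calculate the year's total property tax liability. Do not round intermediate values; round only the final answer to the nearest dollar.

Assessed value = $967,000 × 0.95 = $918,650
Disabled-veteran exemption = min($44,000, 10% × $918,650) = min($44,000, $91,865) = $44,000 (dollar cap binds)
Taxable value = $918,650 − $33,000 − $44,000 = $841,650
Hospital District: $841,650 × 0.0019 = $1,599.135
Redhawk County: $841,650 × 0.01011 = $8,509.0815
Total = $10,108.2165

$10,108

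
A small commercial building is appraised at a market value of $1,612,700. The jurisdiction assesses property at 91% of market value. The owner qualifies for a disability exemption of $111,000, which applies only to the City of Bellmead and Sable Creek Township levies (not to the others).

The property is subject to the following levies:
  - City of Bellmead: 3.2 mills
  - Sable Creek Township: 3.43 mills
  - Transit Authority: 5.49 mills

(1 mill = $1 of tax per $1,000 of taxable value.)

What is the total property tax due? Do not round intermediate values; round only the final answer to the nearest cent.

Assessed value = $1,612,700 × 0.91 = $1,467,557
City of Bellmead: ($1,467,557 − $111,000) × 0.0032 = $1,356,557 × 0.0032 = $4,340.9824
Sable Creek Township: ($1,467,557 − $111,000) × 0.00343 = $1,356,557 × 0.00343 = $4,652.99051
Transit Authority: $1,467,557 × 0.00549 = $8,056.88793
Total = $17,050.86084

$17,050.86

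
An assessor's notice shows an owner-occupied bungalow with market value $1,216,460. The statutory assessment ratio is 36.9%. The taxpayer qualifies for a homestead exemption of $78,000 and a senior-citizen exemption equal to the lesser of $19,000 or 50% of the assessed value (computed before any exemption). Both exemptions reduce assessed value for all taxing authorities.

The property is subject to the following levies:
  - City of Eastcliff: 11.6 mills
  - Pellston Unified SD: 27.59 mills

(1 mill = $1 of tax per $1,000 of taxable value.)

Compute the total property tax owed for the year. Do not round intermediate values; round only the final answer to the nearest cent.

$13,789.93

Assessed value = $1,216,460 × 0.369 = $448,873.74
Senior-citizen exemption = min($19,000, 50% × $448,873.74) = min($19,000, $224,436.87) = $19,000 (dollar cap binds)
Taxable value = $448,873.74 − $78,000 − $19,000 = $351,873.74
City of Eastcliff: $351,873.74 × 0.0116 = $4,081.735384
Pellston Unified SD: $351,873.74 × 0.02759 = $9,708.1964866
Total = $13,789.9318706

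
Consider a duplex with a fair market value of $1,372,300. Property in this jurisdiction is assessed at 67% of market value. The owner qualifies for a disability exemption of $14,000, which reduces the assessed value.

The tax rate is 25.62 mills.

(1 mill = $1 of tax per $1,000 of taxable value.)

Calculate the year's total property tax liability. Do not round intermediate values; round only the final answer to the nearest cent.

$23,197.40

Assessed value = $1,372,300 × 0.67 = $919,441
Taxable value = $919,441 − $14,000 = $905,441
Tax = $905,441 × 0.02562 = $23,197.39842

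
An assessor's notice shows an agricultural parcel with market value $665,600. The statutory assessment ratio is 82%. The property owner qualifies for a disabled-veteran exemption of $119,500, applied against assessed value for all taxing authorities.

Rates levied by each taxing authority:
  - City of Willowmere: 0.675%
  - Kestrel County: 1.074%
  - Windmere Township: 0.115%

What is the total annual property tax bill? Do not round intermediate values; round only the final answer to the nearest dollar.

$7,946

Assessed value = $665,600 × 0.82 = $545,792
Taxable value = $545,792 − $119,500 = $426,292
City of Willowmere: $426,292 × 0.00675 = $2,877.471
Kestrel County: $426,292 × 0.01074 = $4,578.37608
Windmere Township: $426,292 × 0.00115 = $490.2358
Total = $2,877.471 + $4,578.37608 + $490.2358 = $7,946.08288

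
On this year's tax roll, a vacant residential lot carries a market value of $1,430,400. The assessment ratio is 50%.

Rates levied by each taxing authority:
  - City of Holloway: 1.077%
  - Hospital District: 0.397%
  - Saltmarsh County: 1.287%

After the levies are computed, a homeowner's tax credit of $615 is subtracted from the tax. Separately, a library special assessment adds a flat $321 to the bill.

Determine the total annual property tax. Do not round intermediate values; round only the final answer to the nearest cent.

Assessed value = $1,430,400 × 0.5 = $715,200
City of Holloway: $715,200 × 0.01077 = $7,702.704
Hospital District: $715,200 × 0.00397 = $2,839.344
Saltmarsh County: $715,200 × 0.01287 = $9,204.624
Levies subtotal = $19,746.672
After credit = $19,746.672 − $615 = $19,131.672
Total = $19,131.672 + $321 = $19,452.672

$19,452.67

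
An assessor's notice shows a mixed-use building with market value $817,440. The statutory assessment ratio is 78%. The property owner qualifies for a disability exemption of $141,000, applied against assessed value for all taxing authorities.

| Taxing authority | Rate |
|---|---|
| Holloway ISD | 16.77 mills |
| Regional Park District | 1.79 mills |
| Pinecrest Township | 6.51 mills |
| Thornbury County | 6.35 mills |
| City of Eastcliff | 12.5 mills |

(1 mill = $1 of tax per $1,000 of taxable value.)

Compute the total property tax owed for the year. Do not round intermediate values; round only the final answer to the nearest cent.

Assessed value = $817,440 × 0.78 = $637,603.2
Taxable value = $637,603.2 − $141,000 = $496,603.2
Holloway ISD: $496,603.2 × 0.01677 = $8,328.035664
Regional Park District: $496,603.2 × 0.00179 = $888.919728
Pinecrest Township: $496,603.2 × 0.00651 = $3,232.886832
Thornbury County: $496,603.2 × 0.00635 = $3,153.43032
City of Eastcliff: $496,603.2 × 0.0125 = $6,207.54
Total = $8,328.035664 + $888.919728 + $3,232.886832 + $3,153.43032 + $6,207.54 = $21,810.812544

$21,810.81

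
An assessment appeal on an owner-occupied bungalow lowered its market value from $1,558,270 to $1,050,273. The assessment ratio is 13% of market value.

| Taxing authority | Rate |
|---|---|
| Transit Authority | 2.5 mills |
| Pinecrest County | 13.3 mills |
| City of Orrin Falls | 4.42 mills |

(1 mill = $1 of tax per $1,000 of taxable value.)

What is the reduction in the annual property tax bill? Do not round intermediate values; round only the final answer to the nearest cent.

$1,335.32

Old assessed value = $1,558,270 × 0.13 = $202,575.1
New assessed value = $1,050,273 × 0.13 = $136,535.49
Combined rate = 0.0025 + 0.0133 + 0.00442 = 0.02022
Old tax = $202,575.1 × 0.02022 = $4,096.068522
New tax = $136,535.49 × 0.02022 = $2,760.7476078
Reduction = $4,096.068522 − $2,760.7476078 = $1,335.3209142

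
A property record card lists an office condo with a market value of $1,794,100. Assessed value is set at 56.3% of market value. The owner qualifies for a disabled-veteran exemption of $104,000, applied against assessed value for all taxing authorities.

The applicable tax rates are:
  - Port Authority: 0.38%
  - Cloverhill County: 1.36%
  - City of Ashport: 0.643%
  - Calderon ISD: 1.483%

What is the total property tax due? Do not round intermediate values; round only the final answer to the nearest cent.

Assessed value = $1,794,100 × 0.563 = $1,010,078.3
Taxable value = $1,010,078.3 − $104,000 = $906,078.3
Port Authority: $906,078.3 × 0.0038 = $3,443.09754
Cloverhill County: $906,078.3 × 0.0136 = $12,322.66488
City of Ashport: $906,078.3 × 0.00643 = $5,826.083469
Calderon ISD: $906,078.3 × 0.01483 = $13,437.141189
Total = $3,443.09754 + $12,322.66488 + $5,826.083469 + $13,437.141189 = $35,028.987078

$35,028.99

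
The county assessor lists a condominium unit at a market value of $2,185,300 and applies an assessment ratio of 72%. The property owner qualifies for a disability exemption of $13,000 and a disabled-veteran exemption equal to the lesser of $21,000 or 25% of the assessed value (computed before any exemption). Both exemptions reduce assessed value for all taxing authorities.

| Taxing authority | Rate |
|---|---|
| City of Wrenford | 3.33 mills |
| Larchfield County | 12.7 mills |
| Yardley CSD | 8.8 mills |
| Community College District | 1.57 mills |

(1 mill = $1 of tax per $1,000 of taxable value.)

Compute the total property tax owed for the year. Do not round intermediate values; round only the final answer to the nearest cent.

$40,640.58

Assessed value = $2,185,300 × 0.72 = $1,573,416
Disabled-veteran exemption = min($21,000, 25% × $1,573,416) = min($21,000, $393,354) = $21,000 (dollar cap binds)
Taxable value = $1,573,416 − $13,000 − $21,000 = $1,539,416
City of Wrenford: $1,539,416 × 0.00333 = $5,126.25528
Larchfield County: $1,539,416 × 0.0127 = $19,550.5832
Yardley CSD: $1,539,416 × 0.0088 = $13,546.8608
Community College District: $1,539,416 × 0.00157 = $2,416.88312
Total = $40,640.5824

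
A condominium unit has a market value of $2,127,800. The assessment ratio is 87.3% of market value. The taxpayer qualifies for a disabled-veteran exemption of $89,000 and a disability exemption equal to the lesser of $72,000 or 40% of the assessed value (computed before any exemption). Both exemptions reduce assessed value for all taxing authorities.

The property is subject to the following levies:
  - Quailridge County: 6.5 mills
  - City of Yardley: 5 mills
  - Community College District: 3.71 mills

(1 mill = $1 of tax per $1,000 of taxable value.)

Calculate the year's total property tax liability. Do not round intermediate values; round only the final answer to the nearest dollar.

Assessed value = $2,127,800 × 0.873 = $1,857,569.4
Disability exemption = min($72,000, 40% × $1,857,569.4) = min($72,000, $743,027.76) = $72,000 (dollar cap binds)
Taxable value = $1,857,569.4 − $89,000 − $72,000 = $1,696,569.4
Quailridge County: $1,696,569.4 × 0.0065 = $11,027.7011
City of Yardley: $1,696,569.4 × 0.005 = $8,482.847
Community College District: $1,696,569.4 × 0.00371 = $6,294.272474
Total = $25,804.820574

$25,805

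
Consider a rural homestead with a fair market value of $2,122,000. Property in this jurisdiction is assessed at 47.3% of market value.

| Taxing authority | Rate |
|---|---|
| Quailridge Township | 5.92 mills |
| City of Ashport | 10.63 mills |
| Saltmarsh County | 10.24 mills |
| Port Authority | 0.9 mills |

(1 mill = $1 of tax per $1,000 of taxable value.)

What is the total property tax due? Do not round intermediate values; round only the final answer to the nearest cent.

$27,792.62

Assessed value = $2,122,000 × 0.473 = $1,003,706
Quailridge Township: $1,003,706 × 0.00592 = $5,941.93952
City of Ashport: $1,003,706 × 0.01063 = $10,669.39478
Saltmarsh County: $1,003,706 × 0.01024 = $10,277.94944
Port Authority: $1,003,706 × 0.0009 = $903.3354
Total = $5,941.93952 + $10,669.39478 + $10,277.94944 + $903.3354 = $27,792.61914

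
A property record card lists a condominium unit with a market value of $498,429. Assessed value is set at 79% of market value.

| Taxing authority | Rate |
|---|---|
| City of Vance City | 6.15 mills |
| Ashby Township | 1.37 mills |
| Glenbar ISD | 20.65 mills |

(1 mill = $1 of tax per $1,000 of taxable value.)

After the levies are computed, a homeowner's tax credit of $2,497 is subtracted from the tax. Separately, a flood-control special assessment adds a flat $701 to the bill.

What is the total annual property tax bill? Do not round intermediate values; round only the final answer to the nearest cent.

$9,296.19

Assessed value = $498,429 × 0.79 = $393,758.91
City of Vance City: $393,758.91 × 0.00615 = $2,421.6172965
Ashby Township: $393,758.91 × 0.00137 = $539.4497067
Glenbar ISD: $393,758.91 × 0.02065 = $8,131.1214915
Levies subtotal = $11,092.1884947
After credit = $11,092.1884947 − $2,497 = $8,595.1884947
Total = $8,595.1884947 + $701 = $9,296.1884947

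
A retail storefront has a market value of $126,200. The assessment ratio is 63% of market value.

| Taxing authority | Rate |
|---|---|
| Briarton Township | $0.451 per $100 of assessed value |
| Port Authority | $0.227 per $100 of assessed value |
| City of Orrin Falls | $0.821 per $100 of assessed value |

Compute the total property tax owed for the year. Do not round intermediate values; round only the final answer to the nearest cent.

Assessed value = $126,200 × 0.63 = $79,506
Briarton Township: $79,506 × 0.00451 = $358.57206
Port Authority: $79,506 × 0.00227 = $180.47862
City of Orrin Falls: $79,506 × 0.00821 = $652.74426
Total = $358.57206 + $180.47862 + $652.74426 = $1,191.79494

$1,191.79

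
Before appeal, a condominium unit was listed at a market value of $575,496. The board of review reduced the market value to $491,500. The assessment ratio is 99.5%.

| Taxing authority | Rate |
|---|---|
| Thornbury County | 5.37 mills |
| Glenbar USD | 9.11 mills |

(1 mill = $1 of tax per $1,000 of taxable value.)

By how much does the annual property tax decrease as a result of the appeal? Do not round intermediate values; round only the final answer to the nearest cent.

$1,210.18

Old assessed value = $575,496 × 0.995 = $572,618.52
New assessed value = $491,500 × 0.995 = $489,042.5
Combined rate = 0.00537 + 0.00911 = 0.01448
Old tax = $572,618.52 × 0.01448 = $8,291.5161696
New tax = $489,042.5 × 0.01448 = $7,081.3354
Reduction = $8,291.5161696 − $7,081.3354 = $1,210.1807696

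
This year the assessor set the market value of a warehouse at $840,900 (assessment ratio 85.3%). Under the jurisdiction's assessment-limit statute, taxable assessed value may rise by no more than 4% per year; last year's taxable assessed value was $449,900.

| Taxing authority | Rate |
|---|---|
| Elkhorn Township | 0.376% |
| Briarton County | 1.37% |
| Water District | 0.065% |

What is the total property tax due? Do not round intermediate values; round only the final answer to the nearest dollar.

$8,474

Uncapped assessed value = $840,900 × 0.853 = $717,287.7
Cap limit = $449,900 × 1.04 = $467,896
Taxable assessed value = min($717,287.7, $467,896) = $467,896 (cap binds)
Elkhorn Township: $467,896 × 0.00376 = $1,759.28896
Briarton County: $467,896 × 0.0137 = $6,410.1752
Water District: $467,896 × 0.00065 = $304.1324
Total = $8,473.59656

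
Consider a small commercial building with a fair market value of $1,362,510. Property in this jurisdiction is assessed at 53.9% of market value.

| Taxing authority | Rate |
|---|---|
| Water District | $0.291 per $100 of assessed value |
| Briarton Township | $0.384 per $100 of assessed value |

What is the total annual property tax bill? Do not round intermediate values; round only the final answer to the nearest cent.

Assessed value = $1,362,510 × 0.539 = $734,392.89
Water District: $734,392.89 × 0.00291 = $2,137.0833099
Briarton Township: $734,392.89 × 0.00384 = $2,820.0686976
Total = $2,137.0833099 + $2,820.0686976 = $4,957.1520075

$4,957.15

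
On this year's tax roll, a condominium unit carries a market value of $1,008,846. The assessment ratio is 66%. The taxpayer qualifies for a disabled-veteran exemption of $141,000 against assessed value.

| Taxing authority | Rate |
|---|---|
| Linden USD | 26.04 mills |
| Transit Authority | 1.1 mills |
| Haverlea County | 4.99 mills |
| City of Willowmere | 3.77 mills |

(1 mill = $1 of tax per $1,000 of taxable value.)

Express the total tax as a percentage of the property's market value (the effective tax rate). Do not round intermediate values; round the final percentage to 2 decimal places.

1.87%

Assessed value = $1,008,846 × 0.66 = $665,838.36
Taxable value = $665,838.36 − $141,000 = $524,838.36
Linden USD: $524,838.36 × 0.02604 = $13,666.7908944
Transit Authority: $524,838.36 × 0.0011 = $577.322196
Haverlea County: $524,838.36 × 0.00499 = $2,618.9434164
City of Willowmere: $524,838.36 × 0.00377 = $1,978.6406172
Total tax = $18,841.697124
Effective rate = $18,841.697124 ÷ $1,008,846 = 1.87% of market value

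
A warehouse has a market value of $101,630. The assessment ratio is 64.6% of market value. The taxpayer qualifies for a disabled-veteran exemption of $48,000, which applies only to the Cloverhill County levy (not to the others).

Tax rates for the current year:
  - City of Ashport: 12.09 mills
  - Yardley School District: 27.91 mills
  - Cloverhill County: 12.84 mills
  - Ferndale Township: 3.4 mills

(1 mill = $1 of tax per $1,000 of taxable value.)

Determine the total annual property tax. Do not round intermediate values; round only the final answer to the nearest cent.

$3,076.00

Assessed value = $101,630 × 0.646 = $65,652.98
City of Ashport: $65,652.98 × 0.01209 = $793.7445282
Yardley School District: $65,652.98 × 0.02791 = $1,832.3746718
Cloverhill County: ($65,652.98 − $48,000) × 0.01284 = $17,652.98 × 0.01284 = $226.6642632
Ferndale Township: $65,652.98 × 0.0034 = $223.220132
Total = $3,076.0035952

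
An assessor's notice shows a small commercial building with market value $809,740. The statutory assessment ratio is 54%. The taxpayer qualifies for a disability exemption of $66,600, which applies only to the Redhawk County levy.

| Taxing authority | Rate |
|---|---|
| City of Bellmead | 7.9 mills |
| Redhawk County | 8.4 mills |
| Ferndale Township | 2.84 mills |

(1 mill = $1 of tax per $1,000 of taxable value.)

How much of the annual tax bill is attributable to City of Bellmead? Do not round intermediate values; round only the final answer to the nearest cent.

$3,454.35

Assessed value = $809,740 × 0.54 = $437,259.6
City of Bellmead taxable value = $437,259.6 (exemption does not apply)
City of Bellmead levy = $437,259.6 × 0.0079 = $3,454.35084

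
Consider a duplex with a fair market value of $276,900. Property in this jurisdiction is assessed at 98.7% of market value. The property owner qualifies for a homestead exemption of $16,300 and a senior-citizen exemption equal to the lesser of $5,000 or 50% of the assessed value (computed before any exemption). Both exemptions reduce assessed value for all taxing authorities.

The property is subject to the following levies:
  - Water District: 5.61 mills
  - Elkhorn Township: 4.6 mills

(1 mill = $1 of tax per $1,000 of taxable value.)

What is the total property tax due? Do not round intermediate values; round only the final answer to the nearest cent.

$2,572.92

Assessed value = $276,900 × 0.987 = $273,300.3
Senior-citizen exemption = min($5,000, 50% × $273,300.3) = min($5,000, $136,650.15) = $5,000 (dollar cap binds)
Taxable value = $273,300.3 − $16,300 − $5,000 = $252,000.3
Water District: $252,000.3 × 0.00561 = $1,413.721683
Elkhorn Township: $252,000.3 × 0.0046 = $1,159.20138
Total = $2,572.923063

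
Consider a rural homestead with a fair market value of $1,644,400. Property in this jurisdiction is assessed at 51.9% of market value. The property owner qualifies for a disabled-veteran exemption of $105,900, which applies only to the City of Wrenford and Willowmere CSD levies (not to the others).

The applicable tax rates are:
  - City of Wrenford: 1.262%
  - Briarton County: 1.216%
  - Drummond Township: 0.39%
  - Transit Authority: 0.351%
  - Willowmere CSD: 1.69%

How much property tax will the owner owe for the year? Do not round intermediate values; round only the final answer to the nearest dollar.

Assessed value = $1,644,400 × 0.519 = $853,443.6
City of Wrenford: ($853,443.6 − $105,900) × 0.01262 = $747,543.6 × 0.01262 = $9,434.000232
Briarton County: $853,443.6 × 0.01216 = $10,377.874176
Drummond Township: $853,443.6 × 0.0039 = $3,328.43004
Transit Authority: $853,443.6 × 0.00351 = $2,995.587036
Willowmere CSD: ($853,443.6 − $105,900) × 0.0169 = $747,543.6 × 0.0169 = $12,633.48684
Total = $38,769.378324

$38,769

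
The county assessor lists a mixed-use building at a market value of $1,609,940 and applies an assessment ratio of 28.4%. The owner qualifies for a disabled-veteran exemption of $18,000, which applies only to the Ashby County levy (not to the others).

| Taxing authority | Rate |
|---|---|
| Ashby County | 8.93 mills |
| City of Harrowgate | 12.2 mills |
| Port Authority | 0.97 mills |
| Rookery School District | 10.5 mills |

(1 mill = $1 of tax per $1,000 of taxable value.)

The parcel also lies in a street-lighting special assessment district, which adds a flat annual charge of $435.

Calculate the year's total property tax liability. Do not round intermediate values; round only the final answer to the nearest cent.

$15,179.73

Assessed value = $1,609,940 × 0.284 = $457,222.96
Ashby County: ($457,222.96 − $18,000) × 0.00893 = $439,222.96 × 0.00893 = $3,922.2610328
City of Harrowgate: $457,222.96 × 0.0122 = $5,578.120112
Port Authority: $457,222.96 × 0.00097 = $443.5062712
Rookery School District: $457,222.96 × 0.0105 = $4,800.84108
Levies subtotal = $14,744.728496
Total = $14,744.728496 + $435 = $15,179.728496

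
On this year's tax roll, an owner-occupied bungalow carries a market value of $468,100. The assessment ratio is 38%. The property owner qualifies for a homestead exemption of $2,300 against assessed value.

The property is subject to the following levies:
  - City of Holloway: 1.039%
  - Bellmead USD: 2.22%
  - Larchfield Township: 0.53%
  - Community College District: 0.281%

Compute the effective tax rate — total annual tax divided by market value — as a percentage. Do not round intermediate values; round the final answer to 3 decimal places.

1.527%

Assessed value = $468,100 × 0.38 = $177,878
Taxable value = $177,878 − $2,300 = $175,578
City of Holloway: $175,578 × 0.01039 = $1,824.25542
Bellmead USD: $175,578 × 0.0222 = $3,897.8316
Larchfield Township: $175,578 × 0.0053 = $930.5634
Community College District: $175,578 × 0.00281 = $493.37418
Total tax = $7,146.0246
Effective rate = $7,146.0246 ÷ $468,100 = 1.527% of market value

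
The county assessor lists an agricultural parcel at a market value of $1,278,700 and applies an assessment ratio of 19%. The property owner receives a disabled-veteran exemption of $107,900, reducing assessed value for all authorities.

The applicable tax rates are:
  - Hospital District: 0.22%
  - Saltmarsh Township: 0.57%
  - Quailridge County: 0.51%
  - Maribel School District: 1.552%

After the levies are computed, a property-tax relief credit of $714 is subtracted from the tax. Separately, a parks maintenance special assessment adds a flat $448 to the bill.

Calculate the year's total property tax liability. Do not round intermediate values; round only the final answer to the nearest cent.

Assessed value = $1,278,700 × 0.19 = $242,953
Taxable value = $242,953 − $107,900 = $135,053
Hospital District: $135,053 × 0.0022 = $297.1166
Saltmarsh Township: $135,053 × 0.0057 = $769.8021
Quailridge County: $135,053 × 0.0051 = $688.7703
Maribel School District: $135,053 × 0.01552 = $2,096.02256
Levies subtotal = $3,851.71156
After credit = $3,851.71156 − $714 = $3,137.71156
Total = $3,137.71156 + $448 = $3,585.71156

$3,585.71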